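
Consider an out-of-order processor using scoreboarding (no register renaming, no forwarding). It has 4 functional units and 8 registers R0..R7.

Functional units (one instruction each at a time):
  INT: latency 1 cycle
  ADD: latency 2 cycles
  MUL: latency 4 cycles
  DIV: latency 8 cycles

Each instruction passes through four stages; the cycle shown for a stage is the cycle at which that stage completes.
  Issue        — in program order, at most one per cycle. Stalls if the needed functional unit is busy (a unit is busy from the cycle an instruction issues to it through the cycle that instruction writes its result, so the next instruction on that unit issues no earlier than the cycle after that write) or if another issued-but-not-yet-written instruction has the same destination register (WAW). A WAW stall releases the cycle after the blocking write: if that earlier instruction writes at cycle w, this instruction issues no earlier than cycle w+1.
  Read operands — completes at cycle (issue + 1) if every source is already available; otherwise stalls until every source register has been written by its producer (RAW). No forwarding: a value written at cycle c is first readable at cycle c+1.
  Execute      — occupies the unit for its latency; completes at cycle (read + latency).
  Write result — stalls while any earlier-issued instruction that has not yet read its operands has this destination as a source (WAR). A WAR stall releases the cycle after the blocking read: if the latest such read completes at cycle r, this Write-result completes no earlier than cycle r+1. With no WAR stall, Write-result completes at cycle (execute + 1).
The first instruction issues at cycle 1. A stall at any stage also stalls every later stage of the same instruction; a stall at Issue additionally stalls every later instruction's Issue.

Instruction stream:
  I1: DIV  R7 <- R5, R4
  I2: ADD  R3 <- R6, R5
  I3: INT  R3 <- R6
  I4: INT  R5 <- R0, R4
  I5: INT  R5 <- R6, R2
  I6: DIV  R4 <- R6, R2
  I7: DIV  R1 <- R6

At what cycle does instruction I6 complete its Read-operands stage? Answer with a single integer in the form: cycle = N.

cycle = 17

1) issue 1, read 2, done 10, write 11
2) issue 2, read 3, done 5, write 6
3) issue 7, read 8, done 9, write 10  <WAW R3: wait I2 write@6>
4) issue 11, read 12, done 13, write 14  <struct: INT busy until I3 writes@10>
5) issue 15, read 16, done 17, write 18  <struct: INT busy until I4 writes@14>
6) issue 16, read 17, done 25, write 26
7) issue 27, read 28, done 36, write 37  <struct: DIV busy until I6 writes@26>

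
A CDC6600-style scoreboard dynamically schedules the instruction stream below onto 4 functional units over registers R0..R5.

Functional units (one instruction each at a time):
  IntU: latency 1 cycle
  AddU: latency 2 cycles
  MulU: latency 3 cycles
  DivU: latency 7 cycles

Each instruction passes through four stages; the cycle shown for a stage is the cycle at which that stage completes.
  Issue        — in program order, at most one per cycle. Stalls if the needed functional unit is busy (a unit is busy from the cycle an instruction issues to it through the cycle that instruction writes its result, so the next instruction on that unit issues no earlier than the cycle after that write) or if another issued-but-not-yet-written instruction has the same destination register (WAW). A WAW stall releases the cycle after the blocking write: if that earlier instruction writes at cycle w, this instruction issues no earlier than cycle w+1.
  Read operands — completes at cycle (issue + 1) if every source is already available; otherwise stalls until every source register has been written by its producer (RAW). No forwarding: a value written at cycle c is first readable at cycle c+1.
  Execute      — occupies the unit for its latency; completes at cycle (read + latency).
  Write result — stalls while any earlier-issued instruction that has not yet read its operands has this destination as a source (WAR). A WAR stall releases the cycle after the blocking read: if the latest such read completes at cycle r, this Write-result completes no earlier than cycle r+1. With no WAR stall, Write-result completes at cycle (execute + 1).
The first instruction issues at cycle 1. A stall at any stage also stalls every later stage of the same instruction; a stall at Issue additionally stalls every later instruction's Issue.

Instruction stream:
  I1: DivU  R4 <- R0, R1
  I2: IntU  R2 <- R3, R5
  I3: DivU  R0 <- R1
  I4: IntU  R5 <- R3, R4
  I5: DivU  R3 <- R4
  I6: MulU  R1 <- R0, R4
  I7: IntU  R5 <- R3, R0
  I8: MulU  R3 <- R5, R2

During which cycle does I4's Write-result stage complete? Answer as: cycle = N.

c1: I1 issues→DivU
c2: I1 reads; I2 issues→IntU
c3: I2 reads
c4: I2 exec-done
c5: I2 writes R2
c9: I1 exec-done
c10: I1 writes R4
c11: I3 issues→DivU
c12: I3 reads; I4 issues→IntU
c13: I4 reads
c14: I4 exec-done
c15: I4 writes R5
c19: I3 exec-done
c20: I3 writes R0
c21: I5 issues→DivU
c22: I5 reads; I6 issues→MulU
c23: I6 reads; I7 issues→IntU
c26: I6 exec-done
c27: I6 writes R1
c29: I5 exec-done
c30: I5 writes R3
c31: I7 reads; I8 issues→MulU
c32: I7 exec-done
c33: I7 writes R5
c34: I8 reads
c37: I8 exec-done
c38: I8 writes R3

cycle = 15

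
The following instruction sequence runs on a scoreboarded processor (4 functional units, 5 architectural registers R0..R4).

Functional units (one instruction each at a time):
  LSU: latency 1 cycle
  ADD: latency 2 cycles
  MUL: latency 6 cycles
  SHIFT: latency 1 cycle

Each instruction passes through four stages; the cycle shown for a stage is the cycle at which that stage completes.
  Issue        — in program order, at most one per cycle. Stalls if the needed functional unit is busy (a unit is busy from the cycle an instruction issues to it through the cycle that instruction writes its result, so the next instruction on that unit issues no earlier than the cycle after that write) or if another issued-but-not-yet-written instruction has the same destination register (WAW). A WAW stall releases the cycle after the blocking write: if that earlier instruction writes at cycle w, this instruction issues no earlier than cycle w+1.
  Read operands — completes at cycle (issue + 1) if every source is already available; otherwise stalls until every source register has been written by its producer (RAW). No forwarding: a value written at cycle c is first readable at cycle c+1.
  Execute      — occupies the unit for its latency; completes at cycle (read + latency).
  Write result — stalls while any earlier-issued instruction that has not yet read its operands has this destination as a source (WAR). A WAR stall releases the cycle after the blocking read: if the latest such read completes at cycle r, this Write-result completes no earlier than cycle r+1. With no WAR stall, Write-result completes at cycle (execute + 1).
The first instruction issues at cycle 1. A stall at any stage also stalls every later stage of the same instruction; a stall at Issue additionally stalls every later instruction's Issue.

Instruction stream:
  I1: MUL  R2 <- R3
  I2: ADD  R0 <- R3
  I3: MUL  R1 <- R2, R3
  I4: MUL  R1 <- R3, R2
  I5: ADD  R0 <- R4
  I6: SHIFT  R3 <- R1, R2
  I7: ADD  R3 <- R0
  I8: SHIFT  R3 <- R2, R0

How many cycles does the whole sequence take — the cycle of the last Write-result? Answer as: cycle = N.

  I1 | 1 | 2 | 8 | 9
  I2 | 2 | 3 | 5 | 6
  I3 | 10 | 11 | 17 | 18   struct: MUL busy until I1 writes@9
  I4 | 19 | 20 | 26 | 27   struct: MUL busy until I3 writes@18
  I5 | 20 | 21 | 23 | 24
  I6 | 21 | 28 | 29 | 30   RAW R1: wait I4 write@27
  I7 | 31 | 32 | 34 | 35   WAW R3: wait I6 write@30
  I8 | 36 | 37 | 38 | 39   WAW R3: wait I7 write@35

cycle = 39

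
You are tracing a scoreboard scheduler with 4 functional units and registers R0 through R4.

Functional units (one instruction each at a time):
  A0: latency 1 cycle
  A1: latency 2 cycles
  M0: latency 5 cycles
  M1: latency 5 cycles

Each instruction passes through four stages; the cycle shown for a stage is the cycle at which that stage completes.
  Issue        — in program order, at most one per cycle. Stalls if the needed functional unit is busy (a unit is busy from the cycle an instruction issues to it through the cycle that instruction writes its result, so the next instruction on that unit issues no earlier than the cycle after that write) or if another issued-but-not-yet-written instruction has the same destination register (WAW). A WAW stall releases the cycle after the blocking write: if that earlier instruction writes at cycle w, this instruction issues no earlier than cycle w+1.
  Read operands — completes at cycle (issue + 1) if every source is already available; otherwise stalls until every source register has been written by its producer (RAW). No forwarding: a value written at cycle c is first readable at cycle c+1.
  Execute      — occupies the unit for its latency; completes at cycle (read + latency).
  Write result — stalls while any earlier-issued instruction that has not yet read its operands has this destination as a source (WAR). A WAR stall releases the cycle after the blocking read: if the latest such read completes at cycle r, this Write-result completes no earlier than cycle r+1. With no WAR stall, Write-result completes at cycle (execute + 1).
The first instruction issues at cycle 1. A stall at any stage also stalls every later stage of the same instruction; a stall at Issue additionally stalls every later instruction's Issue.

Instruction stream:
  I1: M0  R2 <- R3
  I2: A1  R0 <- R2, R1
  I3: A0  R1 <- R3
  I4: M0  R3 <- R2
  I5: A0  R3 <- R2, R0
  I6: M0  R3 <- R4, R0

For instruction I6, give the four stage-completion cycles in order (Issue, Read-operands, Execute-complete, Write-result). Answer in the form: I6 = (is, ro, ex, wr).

I1 -> (1, 2, 7, 8)
I2 -> (2, 9, 11, 12)  // RAW R2: wait I1 write@8
I3 -> (3, 4, 5, 10)  // WAR R1: wait I2 read@9
I4 -> (9, 10, 15, 16)  // struct: M0 busy until I1 writes@8
I5 -> (17, 18, 19, 20)  // WAW R3: wait I4 write@16
I6 -> (21, 22, 27, 28)  // WAW R3: wait I5 write@20

I6 = (21, 22, 27, 28)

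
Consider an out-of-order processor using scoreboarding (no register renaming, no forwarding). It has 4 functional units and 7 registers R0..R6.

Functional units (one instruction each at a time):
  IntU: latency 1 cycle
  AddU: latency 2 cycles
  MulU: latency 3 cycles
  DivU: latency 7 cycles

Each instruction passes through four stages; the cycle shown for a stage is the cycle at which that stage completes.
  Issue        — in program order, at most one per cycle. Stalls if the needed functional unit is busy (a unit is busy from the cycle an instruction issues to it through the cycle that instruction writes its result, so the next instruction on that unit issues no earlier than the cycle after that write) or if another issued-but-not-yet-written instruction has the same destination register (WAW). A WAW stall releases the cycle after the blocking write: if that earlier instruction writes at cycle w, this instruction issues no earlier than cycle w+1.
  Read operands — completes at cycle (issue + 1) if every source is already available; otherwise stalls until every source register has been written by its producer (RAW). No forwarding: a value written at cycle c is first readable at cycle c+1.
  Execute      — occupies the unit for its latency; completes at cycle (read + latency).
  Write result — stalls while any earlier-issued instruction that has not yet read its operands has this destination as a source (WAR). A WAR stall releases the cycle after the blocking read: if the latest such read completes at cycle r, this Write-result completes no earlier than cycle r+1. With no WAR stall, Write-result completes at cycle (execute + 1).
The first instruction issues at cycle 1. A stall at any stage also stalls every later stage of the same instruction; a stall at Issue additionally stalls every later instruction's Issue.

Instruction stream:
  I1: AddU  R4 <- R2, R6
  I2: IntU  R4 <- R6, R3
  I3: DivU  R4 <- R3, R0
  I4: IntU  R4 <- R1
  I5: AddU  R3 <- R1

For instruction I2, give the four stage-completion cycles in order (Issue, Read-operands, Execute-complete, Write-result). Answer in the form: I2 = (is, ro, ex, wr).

t=1  I1 issues→AddU
t=2  I1 reads
t=4  I1 exec-done
t=5  I1 writes R4
t=6  I2 issues→IntU
t=7  I2 reads
t=8  I2 exec-done
t=9  I2 writes R4
t=10  I3 issues→DivU
t=11  I3 reads
t=18  I3 exec-done
t=19  I3 writes R4
t=20  I4 issues→IntU
t=21  I4 reads | I5 issues→AddU
t=22  I4 exec-done | I5 reads
t=23  I4 writes R4
t=24  I5 exec-done
t=25  I5 writes R3

I2 = (6, 7, 8, 9)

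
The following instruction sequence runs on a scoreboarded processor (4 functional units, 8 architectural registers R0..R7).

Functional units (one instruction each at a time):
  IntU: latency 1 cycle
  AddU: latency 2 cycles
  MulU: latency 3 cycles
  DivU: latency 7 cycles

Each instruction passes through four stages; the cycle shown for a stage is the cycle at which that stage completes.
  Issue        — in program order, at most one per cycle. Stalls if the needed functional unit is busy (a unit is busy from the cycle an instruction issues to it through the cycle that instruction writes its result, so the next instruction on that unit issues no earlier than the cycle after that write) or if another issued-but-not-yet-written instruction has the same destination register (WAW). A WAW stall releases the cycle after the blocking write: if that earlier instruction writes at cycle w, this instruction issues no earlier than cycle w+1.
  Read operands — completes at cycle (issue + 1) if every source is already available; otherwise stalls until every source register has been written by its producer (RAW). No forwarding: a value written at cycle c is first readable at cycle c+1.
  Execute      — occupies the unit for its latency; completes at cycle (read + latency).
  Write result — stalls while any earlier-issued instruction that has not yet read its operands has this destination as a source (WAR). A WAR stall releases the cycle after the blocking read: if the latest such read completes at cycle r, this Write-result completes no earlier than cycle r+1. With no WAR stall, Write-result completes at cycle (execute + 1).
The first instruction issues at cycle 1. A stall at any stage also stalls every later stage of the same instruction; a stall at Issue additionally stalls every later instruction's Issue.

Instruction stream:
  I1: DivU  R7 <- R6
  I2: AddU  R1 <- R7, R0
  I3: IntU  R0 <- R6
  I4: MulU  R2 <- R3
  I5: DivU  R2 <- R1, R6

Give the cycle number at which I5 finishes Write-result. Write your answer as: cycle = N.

I1  is:1  ro:2  ex:9  wr:10
I2  is:2  ro:11  ex:13  wr:14  — RAW R7: wait I1 write@10
I3  is:3  ro:4  ex:5  wr:12  — WAR R0: wait I2 read@11
I4  is:4  ro:5  ex:8  wr:9
I5  is:11  ro:15  ex:22  wr:23  — struct: DivU busy until I1 writes@10, RAW R1: wait I2 write@14

cycle = 23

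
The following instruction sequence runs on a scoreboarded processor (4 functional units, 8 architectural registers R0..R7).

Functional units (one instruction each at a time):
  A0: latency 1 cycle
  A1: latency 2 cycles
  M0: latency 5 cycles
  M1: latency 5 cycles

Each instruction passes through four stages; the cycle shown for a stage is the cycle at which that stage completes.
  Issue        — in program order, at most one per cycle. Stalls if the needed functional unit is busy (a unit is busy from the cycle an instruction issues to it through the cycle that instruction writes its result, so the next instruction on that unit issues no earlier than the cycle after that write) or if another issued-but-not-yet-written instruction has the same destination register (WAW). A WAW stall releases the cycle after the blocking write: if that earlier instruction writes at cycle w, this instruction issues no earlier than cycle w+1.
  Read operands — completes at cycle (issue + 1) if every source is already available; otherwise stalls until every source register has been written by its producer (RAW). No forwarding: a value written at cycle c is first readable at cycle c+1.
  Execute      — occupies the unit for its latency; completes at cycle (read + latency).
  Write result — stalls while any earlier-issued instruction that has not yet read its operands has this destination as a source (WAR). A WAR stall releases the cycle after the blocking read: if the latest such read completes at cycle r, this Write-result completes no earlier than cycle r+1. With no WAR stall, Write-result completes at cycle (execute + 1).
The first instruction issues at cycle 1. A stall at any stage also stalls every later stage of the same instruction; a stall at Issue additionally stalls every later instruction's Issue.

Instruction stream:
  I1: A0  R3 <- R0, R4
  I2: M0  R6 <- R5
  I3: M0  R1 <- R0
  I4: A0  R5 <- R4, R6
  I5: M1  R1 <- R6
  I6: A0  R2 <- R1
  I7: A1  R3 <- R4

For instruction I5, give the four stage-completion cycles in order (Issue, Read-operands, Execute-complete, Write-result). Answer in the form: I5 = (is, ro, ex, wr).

I5 = (18, 19, 24, 25)

I1 -> (1, 2, 3, 4)
I2 -> (2, 3, 8, 9)
I3 -> (10, 11, 16, 17)  // struct: M0 busy until I2 writes@9
I4 -> (11, 12, 13, 14)
I5 -> (18, 19, 24, 25)  // WAW R1: wait I3 write@17
I6 -> (19, 26, 27, 28)  // RAW R1: wait I5 write@25
I7 -> (20, 21, 23, 24)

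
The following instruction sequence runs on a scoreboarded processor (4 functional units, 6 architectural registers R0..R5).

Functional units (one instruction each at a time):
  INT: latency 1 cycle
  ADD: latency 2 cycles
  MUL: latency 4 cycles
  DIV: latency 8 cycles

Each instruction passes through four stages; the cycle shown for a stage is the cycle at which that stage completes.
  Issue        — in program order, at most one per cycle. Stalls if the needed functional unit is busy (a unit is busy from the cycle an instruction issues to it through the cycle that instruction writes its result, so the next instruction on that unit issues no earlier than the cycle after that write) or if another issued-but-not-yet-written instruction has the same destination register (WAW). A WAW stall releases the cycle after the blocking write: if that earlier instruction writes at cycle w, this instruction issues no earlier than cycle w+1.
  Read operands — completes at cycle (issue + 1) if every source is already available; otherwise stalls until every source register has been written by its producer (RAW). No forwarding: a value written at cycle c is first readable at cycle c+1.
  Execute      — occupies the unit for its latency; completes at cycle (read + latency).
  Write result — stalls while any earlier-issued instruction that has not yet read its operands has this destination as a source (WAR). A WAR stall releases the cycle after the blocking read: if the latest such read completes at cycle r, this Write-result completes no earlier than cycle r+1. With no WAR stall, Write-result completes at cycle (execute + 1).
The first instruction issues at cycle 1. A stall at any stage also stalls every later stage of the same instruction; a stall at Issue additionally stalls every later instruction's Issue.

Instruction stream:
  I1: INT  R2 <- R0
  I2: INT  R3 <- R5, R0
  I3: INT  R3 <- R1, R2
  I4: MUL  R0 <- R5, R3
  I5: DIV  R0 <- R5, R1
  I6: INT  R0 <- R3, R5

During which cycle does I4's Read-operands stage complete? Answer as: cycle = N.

cycle = 13

t=1  I1 dispatched to INT
t=2  I1 operands ready
t=3  I1 complete
t=4  R2←I1
t=5  I2 dispatched to INT
t=6  I2 operands ready
t=7  I2 complete
t=8  R3←I2
t=9  I3 dispatched to INT
t=10  I3 operands ready | I4 dispatched to MUL
t=11  I3 complete
t=12  R3←I3
t=13  I4 operands ready
t=17  I4 complete
t=18  R0←I4
t=19  I5 dispatched to DIV
t=20  I5 operands ready
t=28  I5 complete
t=29  R0←I5
t=30  I6 dispatched to INT
t=31  I6 operands ready
t=32  I6 complete
t=33  R0←I6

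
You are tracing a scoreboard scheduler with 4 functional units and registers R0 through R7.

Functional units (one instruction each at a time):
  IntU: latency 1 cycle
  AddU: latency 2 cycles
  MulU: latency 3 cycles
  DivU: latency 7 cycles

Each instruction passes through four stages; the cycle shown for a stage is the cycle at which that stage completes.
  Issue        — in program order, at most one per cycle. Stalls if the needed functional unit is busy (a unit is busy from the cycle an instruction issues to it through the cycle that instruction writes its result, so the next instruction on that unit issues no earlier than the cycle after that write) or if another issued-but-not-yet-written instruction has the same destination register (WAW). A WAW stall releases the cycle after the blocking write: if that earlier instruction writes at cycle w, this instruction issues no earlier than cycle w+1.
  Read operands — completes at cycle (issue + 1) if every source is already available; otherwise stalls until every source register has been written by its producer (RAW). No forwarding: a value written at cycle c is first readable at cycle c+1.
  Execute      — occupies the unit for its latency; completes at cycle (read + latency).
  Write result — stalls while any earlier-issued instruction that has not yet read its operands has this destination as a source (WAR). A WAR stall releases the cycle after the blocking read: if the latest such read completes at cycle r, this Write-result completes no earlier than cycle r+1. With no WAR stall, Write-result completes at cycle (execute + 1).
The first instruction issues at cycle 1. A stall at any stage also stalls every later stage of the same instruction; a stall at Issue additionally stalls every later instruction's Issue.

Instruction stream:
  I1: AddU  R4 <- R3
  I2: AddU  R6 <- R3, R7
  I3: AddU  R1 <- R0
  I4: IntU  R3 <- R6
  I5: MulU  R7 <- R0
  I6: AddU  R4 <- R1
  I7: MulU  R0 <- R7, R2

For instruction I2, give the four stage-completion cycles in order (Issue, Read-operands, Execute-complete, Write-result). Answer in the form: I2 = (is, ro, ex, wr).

  I1 | 1 | 2 | 4 | 5
  I2 | 6 | 7 | 9 | 10   struct: AddU busy until I1 writes@5
  I3 | 11 | 12 | 14 | 15   struct: AddU busy until I2 writes@10
  I4 | 12 | 13 | 14 | 15
  I5 | 13 | 14 | 17 | 18
  I6 | 16 | 17 | 19 | 20   struct: AddU busy until I3 writes@15
  I7 | 19 | 20 | 23 | 24   struct: MulU busy until I5 writes@18

I2 = (6, 7, 9, 10)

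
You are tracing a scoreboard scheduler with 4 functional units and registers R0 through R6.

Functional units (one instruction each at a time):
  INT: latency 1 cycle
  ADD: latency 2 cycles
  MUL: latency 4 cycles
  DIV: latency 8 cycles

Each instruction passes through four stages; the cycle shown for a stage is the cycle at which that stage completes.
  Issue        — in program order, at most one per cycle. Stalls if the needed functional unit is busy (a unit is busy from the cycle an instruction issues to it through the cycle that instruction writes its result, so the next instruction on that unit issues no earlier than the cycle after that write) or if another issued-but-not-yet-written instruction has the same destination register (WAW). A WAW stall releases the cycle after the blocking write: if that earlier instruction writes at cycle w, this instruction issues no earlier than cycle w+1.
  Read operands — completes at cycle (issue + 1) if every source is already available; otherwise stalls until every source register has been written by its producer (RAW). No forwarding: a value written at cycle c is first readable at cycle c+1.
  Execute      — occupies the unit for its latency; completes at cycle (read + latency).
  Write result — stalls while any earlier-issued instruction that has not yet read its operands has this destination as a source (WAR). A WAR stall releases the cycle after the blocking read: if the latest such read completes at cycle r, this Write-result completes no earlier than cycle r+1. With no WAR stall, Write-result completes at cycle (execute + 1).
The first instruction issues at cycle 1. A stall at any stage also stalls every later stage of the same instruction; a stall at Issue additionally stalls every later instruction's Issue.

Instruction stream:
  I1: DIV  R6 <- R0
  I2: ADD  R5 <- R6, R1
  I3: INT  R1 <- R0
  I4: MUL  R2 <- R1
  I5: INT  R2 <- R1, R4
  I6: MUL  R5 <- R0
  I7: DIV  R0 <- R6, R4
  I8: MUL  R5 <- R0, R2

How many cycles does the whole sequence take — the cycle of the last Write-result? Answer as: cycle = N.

[1] I1 issues→DIV
[2] I1 reads · I2 issues→ADD
[3] I3 issues→INT
[4] I3 reads · I4 issues→MUL
[5] I3 exec-done
[10] I1 exec-done
[11] I1 writes R6
[12] I2 reads
[13] I3 writes R1
[14] I2 exec-done · I4 reads
[15] I2 writes R5
[18] I4 exec-done
[19] I4 writes R2
[20] I5 issues→INT
[21] I5 reads · I6 issues→MUL
[22] I5 exec-done · I6 reads · I7 issues→DIV
[23] I5 writes R2 · I7 reads
[26] I6 exec-done
[27] I6 writes R5
[28] I8 issues→MUL
[31] I7 exec-done
[32] I7 writes R0
[33] I8 reads
[37] I8 exec-done
[38] I8 writes R5

cycle = 38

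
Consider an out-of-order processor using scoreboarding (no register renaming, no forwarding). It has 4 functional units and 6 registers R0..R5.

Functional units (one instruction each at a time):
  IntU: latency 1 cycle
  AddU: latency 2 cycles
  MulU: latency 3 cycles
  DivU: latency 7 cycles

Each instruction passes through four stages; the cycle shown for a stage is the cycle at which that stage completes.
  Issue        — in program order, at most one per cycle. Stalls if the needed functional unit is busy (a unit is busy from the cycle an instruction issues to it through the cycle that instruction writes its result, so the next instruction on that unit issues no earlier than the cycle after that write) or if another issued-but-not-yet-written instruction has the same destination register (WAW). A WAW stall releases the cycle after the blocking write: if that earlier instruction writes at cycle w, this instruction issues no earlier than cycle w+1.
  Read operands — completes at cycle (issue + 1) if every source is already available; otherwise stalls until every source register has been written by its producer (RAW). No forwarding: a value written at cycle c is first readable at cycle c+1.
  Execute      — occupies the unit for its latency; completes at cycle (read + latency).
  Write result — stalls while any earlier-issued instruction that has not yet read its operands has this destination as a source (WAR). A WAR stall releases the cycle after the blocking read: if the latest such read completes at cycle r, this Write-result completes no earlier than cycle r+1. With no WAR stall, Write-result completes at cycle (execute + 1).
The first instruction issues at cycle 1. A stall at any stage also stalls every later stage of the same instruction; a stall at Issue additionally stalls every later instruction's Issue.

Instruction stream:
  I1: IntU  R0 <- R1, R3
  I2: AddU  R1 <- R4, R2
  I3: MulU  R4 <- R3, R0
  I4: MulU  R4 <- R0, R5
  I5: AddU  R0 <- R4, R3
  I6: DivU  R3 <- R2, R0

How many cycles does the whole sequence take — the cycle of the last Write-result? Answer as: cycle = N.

  I1 | 1 | 2 | 3 | 4
  I2 | 2 | 3 | 5 | 6
  I3 | 3 | 5 | 8 | 9   RAW R0: wait I1 write@4
  I4 | 10 | 11 | 14 | 15   struct: MulU busy until I3 writes@9
  I5 | 11 | 16 | 18 | 19   RAW R4: wait I4 write@15
  I6 | 12 | 20 | 27 | 28   RAW R0: wait I5 write@19

cycle = 28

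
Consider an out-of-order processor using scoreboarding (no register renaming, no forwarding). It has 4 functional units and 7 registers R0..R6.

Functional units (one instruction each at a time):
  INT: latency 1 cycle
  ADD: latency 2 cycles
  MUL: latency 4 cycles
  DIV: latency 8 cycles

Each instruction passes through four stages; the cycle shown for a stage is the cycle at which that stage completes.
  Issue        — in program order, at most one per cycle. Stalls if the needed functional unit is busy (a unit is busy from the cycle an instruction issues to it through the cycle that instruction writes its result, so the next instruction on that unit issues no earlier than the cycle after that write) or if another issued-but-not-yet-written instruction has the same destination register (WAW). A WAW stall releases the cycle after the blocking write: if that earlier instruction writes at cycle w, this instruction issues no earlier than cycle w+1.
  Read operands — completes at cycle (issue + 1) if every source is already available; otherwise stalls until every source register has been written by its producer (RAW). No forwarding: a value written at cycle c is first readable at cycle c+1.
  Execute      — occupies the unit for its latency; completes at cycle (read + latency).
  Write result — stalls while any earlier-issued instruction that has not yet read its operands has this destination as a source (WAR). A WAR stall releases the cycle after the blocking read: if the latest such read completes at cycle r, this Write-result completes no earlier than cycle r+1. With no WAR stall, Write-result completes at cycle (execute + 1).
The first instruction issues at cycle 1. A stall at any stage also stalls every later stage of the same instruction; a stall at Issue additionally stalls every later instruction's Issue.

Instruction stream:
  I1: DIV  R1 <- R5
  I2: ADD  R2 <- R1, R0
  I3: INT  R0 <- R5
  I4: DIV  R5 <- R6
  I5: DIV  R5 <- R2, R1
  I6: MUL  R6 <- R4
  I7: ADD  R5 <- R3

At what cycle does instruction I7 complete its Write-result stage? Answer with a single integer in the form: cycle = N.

I1 -> (1, 2, 10, 11)
I2 -> (2, 12, 14, 15)  // RAW R1: wait I1 write@11
I3 -> (3, 4, 5, 13)  // WAR R0: wait I2 read@12
I4 -> (12, 13, 21, 22)  // struct: DIV busy until I1 writes@11
I5 -> (23, 24, 32, 33)  // struct: DIV busy until I4 writes@22
I6 -> (24, 25, 29, 30)
I7 -> (34, 35, 37, 38)  // WAW R5: wait I5 write@33

cycle = 38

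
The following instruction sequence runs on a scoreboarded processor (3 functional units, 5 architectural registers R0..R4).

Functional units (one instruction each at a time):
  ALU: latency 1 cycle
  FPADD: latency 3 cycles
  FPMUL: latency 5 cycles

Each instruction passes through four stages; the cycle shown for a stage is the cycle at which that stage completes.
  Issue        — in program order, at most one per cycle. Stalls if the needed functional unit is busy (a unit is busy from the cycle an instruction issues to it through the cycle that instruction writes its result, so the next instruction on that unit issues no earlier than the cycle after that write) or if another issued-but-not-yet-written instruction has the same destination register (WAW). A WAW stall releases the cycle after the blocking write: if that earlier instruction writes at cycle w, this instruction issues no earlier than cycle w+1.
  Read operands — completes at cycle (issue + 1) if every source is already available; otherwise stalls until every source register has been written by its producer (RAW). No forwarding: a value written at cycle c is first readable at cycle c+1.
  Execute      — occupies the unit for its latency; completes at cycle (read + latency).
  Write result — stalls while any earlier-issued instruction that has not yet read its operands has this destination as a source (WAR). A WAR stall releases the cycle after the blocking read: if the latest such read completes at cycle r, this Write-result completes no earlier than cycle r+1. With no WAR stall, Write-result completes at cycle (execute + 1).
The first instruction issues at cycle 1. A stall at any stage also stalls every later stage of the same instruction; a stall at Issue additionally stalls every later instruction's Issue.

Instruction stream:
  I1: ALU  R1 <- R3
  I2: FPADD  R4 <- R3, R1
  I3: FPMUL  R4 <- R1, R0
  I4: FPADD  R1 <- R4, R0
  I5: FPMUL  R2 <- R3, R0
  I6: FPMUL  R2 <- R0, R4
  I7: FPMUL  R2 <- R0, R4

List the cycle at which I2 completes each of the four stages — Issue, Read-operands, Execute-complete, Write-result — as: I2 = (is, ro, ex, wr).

cycle 1: I1 issues→ALU
cycle 2: I1 reads · I2 issues→FPADD
cycle 3: I1 exec-done
cycle 4: I1 writes R1
cycle 5: I2 reads
cycle 8: I2 exec-done
cycle 9: I2 writes R4
cycle 10: I3 issues→FPMUL
cycle 11: I3 reads · I4 issues→FPADD
cycle 16: I3 exec-done
cycle 17: I3 writes R4
cycle 18: I4 reads · I5 issues→FPMUL
cycle 19: I5 reads
cycle 21: I4 exec-done
cycle 22: I4 writes R1
cycle 24: I5 exec-done
cycle 25: I5 writes R2
cycle 26: I6 issues→FPMUL
cycle 27: I6 reads
cycle 32: I6 exec-done
cycle 33: I6 writes R2
cycle 34: I7 issues→FPMUL
cycle 35: I7 reads
cycle 40: I7 exec-done
cycle 41: I7 writes R2

I2 = (2, 5, 8, 9)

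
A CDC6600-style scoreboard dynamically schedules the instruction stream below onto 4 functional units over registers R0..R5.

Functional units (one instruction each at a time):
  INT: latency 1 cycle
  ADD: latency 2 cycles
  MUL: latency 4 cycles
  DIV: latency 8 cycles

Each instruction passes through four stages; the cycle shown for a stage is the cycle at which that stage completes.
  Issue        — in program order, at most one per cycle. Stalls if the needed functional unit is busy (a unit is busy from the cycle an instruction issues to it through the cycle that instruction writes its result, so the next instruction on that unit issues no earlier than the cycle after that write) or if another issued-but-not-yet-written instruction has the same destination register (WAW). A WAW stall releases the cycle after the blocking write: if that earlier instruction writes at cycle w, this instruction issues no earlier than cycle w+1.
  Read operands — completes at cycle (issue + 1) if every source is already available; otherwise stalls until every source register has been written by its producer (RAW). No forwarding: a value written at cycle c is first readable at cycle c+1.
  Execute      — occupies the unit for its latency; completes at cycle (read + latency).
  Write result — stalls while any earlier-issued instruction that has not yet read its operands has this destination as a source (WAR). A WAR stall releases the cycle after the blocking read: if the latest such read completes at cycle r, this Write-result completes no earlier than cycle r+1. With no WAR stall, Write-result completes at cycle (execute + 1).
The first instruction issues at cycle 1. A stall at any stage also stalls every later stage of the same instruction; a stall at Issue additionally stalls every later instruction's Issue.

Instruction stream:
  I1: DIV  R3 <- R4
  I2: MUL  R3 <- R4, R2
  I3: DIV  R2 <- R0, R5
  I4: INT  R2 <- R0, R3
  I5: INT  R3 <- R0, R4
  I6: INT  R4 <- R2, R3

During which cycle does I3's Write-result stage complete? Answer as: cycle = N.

cycle = 23

[1] issue I1 (DIV)
[2] I1 read-ops
[10] I1 finished on DIV
[11] I1→R3
[12] issue I2 (MUL)
[13] I2 read-ops | issue I3 (DIV)
[14] I3 read-ops
[17] I2 finished on MUL
[18] I2→R3
[22] I3 finished on DIV
[23] I3→R2
[24] issue I4 (INT)
[25] I4 read-ops
[26] I4 finished on INT
[27] I4→R2
[28] issue I5 (INT)
[29] I5 read-ops
[30] I5 finished on INT
[31] I5→R3
[32] issue I6 (INT)
[33] I6 read-ops
[34] I6 finished on INT
[35] I6→R4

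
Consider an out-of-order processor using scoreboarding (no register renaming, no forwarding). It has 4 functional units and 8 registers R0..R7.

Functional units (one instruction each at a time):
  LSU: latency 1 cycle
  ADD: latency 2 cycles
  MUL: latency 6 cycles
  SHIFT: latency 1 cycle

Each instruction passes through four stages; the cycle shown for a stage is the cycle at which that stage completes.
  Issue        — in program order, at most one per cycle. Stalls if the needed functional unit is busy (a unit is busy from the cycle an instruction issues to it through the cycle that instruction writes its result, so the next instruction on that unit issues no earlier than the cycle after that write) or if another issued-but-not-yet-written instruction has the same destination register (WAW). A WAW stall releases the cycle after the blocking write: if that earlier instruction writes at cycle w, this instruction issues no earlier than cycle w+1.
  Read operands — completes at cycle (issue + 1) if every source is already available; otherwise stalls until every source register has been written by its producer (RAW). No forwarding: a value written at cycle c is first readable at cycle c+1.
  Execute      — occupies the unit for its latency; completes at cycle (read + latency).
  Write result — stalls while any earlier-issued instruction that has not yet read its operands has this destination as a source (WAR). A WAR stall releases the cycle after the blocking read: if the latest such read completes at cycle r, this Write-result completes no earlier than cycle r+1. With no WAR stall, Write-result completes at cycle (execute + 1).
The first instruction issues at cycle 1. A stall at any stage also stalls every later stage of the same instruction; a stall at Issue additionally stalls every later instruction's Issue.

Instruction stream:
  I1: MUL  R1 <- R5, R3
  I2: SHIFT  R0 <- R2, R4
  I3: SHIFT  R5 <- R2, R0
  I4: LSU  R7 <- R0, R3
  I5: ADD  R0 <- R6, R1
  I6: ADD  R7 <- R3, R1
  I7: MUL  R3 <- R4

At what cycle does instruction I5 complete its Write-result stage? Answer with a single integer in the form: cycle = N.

t=1  issue I1 (MUL)
t=2  I1 read-ops · issue I2 (SHIFT)
t=3  I2 read-ops
t=4  I2 finished on SHIFT
t=5  I2→R0
t=6  issue I3 (SHIFT)
t=7  I3 read-ops · issue I4 (LSU)
t=8  I1 finished on MUL · I3 finished on SHIFT · I4 read-ops · issue I5 (ADD)
t=9  I1→R1 · I3→R5 · I4 finished on LSU
t=10  I4→R7 · I5 read-ops
t=12  I5 finished on ADD
t=13  I5→R0
t=14  issue I6 (ADD)
t=15  I6 read-ops · issue I7 (MUL)
t=16  I7 read-ops
t=17  I6 finished on ADD
t=18  I6→R7
t=22  I7 finished on MUL
t=23  I7→R3

cycle = 13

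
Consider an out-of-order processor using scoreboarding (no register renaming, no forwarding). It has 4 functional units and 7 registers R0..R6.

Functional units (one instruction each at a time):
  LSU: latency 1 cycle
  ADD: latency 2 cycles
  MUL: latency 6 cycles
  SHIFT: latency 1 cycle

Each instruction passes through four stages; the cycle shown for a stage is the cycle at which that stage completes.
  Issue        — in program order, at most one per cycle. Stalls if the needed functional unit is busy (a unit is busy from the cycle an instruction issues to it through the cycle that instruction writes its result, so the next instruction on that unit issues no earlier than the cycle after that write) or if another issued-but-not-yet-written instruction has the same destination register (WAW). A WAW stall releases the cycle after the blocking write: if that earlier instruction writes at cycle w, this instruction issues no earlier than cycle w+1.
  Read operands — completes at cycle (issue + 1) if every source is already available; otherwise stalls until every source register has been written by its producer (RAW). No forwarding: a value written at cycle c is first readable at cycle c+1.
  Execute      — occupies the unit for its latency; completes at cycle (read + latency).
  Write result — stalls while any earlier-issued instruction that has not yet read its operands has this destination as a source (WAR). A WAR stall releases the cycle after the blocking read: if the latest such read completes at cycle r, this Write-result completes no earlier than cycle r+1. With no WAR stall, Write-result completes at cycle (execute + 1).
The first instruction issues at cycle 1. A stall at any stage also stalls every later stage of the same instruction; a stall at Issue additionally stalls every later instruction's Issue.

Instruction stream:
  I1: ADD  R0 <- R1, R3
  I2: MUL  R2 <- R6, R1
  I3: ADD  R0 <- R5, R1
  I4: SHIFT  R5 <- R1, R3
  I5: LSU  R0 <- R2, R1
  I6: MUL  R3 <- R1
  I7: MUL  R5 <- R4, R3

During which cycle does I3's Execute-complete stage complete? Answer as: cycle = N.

cycle = 9

  I1 | 1 | 2 | 4 | 5
  I2 | 2 | 3 | 9 | 10
  I3 | 6 | 7 | 9 | 10   struct: ADD busy until I1 writes@5
  I4 | 7 | 8 | 9 | 10
  I5 | 11 | 12 | 13 | 14   WAW R0: wait I3 write@10
  I6 | 12 | 13 | 19 | 20
  I7 | 21 | 22 | 28 | 29   struct: MUL busy until I6 writes@20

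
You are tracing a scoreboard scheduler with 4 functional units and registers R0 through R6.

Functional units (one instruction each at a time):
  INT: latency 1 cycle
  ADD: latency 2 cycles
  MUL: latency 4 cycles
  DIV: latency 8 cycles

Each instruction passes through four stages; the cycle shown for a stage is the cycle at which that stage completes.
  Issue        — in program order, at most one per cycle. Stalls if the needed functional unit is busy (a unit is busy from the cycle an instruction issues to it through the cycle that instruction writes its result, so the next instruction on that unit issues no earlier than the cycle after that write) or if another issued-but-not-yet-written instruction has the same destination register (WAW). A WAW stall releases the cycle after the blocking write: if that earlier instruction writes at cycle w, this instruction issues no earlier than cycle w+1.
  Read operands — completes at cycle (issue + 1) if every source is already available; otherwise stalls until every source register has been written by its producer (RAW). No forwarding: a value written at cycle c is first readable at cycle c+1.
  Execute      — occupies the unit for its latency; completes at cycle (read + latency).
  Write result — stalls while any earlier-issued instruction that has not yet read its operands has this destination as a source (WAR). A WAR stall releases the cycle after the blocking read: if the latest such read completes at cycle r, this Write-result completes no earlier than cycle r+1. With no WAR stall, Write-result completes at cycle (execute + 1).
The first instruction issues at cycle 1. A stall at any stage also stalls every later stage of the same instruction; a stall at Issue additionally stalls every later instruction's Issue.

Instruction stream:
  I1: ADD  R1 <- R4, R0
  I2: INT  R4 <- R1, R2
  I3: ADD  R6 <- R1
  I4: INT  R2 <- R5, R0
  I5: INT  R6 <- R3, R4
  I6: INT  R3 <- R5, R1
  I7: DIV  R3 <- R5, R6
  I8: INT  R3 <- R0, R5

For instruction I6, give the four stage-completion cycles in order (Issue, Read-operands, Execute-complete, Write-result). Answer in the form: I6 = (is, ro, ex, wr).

I1 -> (1, 2, 4, 5)
I2 -> (2, 6, 7, 8)  // RAW R1: wait I1 write@5
I3 -> (6, 7, 9, 10)  // struct: ADD busy until I1 writes@5
I4 -> (9, 10, 11, 12)  // struct: INT busy until I2 writes@8
I5 -> (13, 14, 15, 16)  // struct: INT busy until I4 writes@12
I6 -> (17, 18, 19, 20)  // struct: INT busy until I5 writes@16
I7 -> (21, 22, 30, 31)  // WAW R3: wait I6 write@20
I8 -> (32, 33, 34, 35)  // WAW R3: wait I7 write@31

I6 = (17, 18, 19, 20)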